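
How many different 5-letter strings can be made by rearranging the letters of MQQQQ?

MQQQQ has 5 letters with Q appearing 4 times.
The number of distinct arrangements is 5!/(4!) = 120/24 = 5.

5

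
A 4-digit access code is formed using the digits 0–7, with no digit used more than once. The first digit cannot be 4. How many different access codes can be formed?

The first digit has 8−1 = 7 choices (anything except 4).
The remaining 3 digits are filled from the other 7 symbols without repetition: 7 × 6 × 5 = 210.
Total: 7 × 210 = 1470.

1470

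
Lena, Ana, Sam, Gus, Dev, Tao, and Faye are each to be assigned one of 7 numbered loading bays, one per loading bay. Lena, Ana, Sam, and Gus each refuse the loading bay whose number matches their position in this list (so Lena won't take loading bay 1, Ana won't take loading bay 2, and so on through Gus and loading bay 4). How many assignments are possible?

Let Aᵢ (for 1 ≤ i ≤ 4) be the placements that put person i in their forbidden loading bay. Any j of these fix j positions, leaving (7−j)! ways to fill the rest, and there are C(4,j) ways to pick which j.
By inclusion–exclusion, the number of valid placements is Σ_{j=0}^{4} (−1)^j C(4,j)·(7−j)!.
Computing: 5040 − 2880 + 720 − 96 + 6 = 2790.

2790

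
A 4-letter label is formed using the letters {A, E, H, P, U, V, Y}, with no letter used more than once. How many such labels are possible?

840

This is a permutation of 4 out of 7: P(7,4) = 7!/3!.
That product is 7 × 6 × 5 × 4 = 840.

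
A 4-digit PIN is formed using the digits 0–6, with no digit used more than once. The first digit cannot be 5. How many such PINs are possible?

720

The first digit has 7−1 = 6 choices (anything except 5).
The remaining 3 digits are filled from the other 6 symbols without repetition: 6 × 5 × 4 = 120.
Total: 6 × 120 = 720.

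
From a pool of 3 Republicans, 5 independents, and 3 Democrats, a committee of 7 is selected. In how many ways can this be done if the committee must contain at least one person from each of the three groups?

Total 7-person selections from all 11: C(11,7) = 330.
Subtract selections that omit an entire group: no Republicans → C(8,7) = 8; no independents → C(6,7) = 0; no Democrats → C(8,7) = 8.
Add back selections omitting two groups (i.e. drawn from a single group): C(3,7) + C(5,7) + C(3,7) = 0.
By inclusion–exclusion: 330 − 16 + 0 = 314.

314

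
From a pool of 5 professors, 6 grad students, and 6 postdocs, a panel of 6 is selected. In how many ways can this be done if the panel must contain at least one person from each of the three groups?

With no constraint there are C(17,6) = 12376 possible selections.
Subtract selections that omit an entire group: no professors → C(12,6) = 924; no grad students → C(11,6) = 462; no postdocs → C(11,6) = 462.
Add back selections omitting two groups (i.e. drawn from a single group): C(5,6) + C(6,6) + C(6,6) = 2.
By inclusion–exclusion: 12376 − 1848 + 2 = 10530.

10530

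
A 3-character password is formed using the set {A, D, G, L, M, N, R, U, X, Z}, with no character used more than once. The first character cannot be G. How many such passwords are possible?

648

The first character has 10−1 = 9 choices (anything except G).
The remaining 2 characters are filled from the other 9 symbols without repetition: 9 × 8 = 72.
Total: 9 × 72 = 648.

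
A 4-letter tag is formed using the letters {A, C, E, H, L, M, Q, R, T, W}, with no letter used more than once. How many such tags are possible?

5040

With no repetition, fill the 4 letters in order: 10 choices, then 9, down to 7.
That product is 10 × 9 × 8 × 7 = 5040.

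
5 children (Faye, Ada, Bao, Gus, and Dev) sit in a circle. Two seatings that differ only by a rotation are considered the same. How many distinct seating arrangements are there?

24

Seat Faye anywhere (absorbing the rotational symmetry), then permute the other 4: (4)! = 24.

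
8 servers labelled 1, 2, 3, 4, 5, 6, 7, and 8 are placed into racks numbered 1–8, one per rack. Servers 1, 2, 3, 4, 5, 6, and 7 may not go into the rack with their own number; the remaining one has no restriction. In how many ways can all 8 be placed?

16687

Let Aᵢ (for 1 ≤ i ≤ 7) be the placements that put server i in its forbidden rack. Any j of these fix j positions, leaving (8−j)! ways to fill the rest, and there are C(7,j) ways to pick which j.
By inclusion–exclusion, the number of valid placements is Σ_{j=0}^{7} (−1)^j C(7,j)·(8−j)!.
Computing: 40320 − 35280 + 15120 − 4200 + 840 − 126 + 14 − 1 = 16687.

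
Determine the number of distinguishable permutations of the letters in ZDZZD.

Letter multiplicities in ZDZZD: D×2, Z×3.
Dividing 5! = 120 by 3!·2! = 12 for the repeated letters gives 10.

10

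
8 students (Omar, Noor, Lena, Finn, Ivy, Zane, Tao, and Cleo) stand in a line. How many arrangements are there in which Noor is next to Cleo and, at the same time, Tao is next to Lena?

Treat {Noor,Cleo} as one block (2 orders) and {Tao,Lena} as another (2 orders).
That leaves 6 units to arrange: 2 × 2 × 6! = 4 × 720 = 2880.

2880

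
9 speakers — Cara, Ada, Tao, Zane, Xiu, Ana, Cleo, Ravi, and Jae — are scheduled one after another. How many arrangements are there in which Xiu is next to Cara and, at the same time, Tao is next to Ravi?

Treat {Xiu,Cara} as one block (2 orders) and {Tao,Ravi} as another (2 orders).
That leaves 7 units to arrange: 2 × 2 × 7! = 4 × 5040 = 20160.

20160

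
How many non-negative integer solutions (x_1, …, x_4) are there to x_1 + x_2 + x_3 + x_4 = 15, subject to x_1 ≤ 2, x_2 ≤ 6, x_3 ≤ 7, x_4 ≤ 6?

64

By stars and bars, unrestricted non-negative solutions to x_1+…+x_4 = 15 number C(15+3,3) = 816.
Subtract solutions that violate a single cap (substitute x_i' = x_i − (cap_i+1)): x_1 ≥ 3 gives C(15,3) = 455; x_2 ≥ 7 gives C(11,3) = 165; x_3 ≥ 8 gives C(10,3) = 120; x_4 ≥ 7 gives C(11,3) = 165. Together 905.
Add back pairs where two caps are both exceeded: 56 + 35 + 56 + 1 + 4 + 1 = 153.
By inclusion–exclusion the count is 816 − 905 + 153 = 64.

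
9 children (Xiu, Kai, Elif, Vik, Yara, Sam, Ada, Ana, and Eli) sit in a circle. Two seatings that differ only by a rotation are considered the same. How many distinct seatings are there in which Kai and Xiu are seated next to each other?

Glue Kai and Xiu into a block (2 internal orders). Seating 8 units around a circle gives (7)! arrangements.
So 2 × (7)! = 2 × 5040 = 10080.

10080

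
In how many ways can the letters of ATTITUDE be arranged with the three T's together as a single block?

Treat the 3 copies of T as a single block. The multiset to arrange is then {TTT, A, D, E, I, U}, 6 items in all.
All 6 items are distinct, so there are (6)! = 720 arrangements.

720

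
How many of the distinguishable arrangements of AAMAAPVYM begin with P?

840

With the first slot taken by P, it remains to arrange the other 8 letters (AAMAAVYM).
Those 8 letters have A appearing 4 times and M appearing twice, giving (8)!/(4!·2!) = 840.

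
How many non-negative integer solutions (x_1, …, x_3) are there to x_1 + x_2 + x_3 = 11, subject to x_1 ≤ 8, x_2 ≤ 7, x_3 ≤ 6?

47

Ignoring the caps, the number of non-negative solutions to x_1+…+x_3 = 11 is C(13,2) = 78.
Subtract solutions that violate a single cap (substitute x_i' = x_i − (cap_i+1)): x_1 ≥ 9 gives C(4,2) = 6; x_2 ≥ 8 gives C(5,2) = 10; x_3 ≥ 7 gives C(6,2) = 15. Together 31.
No two caps can be exceeded simultaneously, so the pair terms are all 0.
By inclusion–exclusion the count is 78 − 31 + 0 = 47.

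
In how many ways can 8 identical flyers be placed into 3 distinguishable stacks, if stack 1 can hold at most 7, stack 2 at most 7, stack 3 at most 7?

42

By stars and bars, unrestricted non-negative solutions to x_1+…+x_3 = 8 number C(8+2,2) = 45.
Subtract solutions that violate a single cap (substitute x_i' = x_i − (cap_i+1)): x_1 ≥ 8 gives C(2,2) = 1; x_2 ≥ 8 gives C(2,2) = 1; x_3 ≥ 8 gives C(2,2) = 1. Together 3.
No two caps can be exceeded simultaneously, so the pair terms are all 0.
By inclusion–exclusion the count is 45 − 3 + 0 = 42.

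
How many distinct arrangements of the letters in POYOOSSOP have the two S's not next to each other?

Total arrangements of POYOOSSOP: 9!/(4!·2!·2!) = 3780.
Arrangements with the S's together: treat SS as one letter, giving (8)!/(4!·2!) = 840.
Hence 3780 − 840 = 2940.

2940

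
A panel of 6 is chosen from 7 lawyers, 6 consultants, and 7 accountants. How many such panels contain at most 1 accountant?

10725

Split by how many accountants are chosen (0 through 1).
Sum: C(7,0)·C(13,6) + C(7,1)·C(13,5) = 1716 + 9009 = 10725.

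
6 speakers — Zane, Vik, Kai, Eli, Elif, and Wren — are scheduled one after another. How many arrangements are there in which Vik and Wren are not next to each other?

480

There are 6! = 720 arrangements in all. If Vik and Wren are adjacent, merging them into one block gives 2·(5)! = 240 arrangements.
Complementary counting: 720 − 240 = 480.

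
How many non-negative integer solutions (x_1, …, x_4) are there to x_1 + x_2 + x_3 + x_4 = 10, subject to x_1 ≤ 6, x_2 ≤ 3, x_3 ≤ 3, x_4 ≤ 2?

29

By stars and bars, unrestricted non-negative solutions to x_1+…+x_4 = 10 number C(10+3,3) = 286.
Subtract solutions that violate a single cap (substitute x_i' = x_i − (cap_i+1)): x_1 ≥ 7 gives C(6,3) = 20; x_2 ≥ 4 gives C(9,3) = 84; x_3 ≥ 4 gives C(9,3) = 84; x_4 ≥ 3 gives C(10,3) = 120. Together 308.
Add back pairs where two caps are both exceeded: 0 + 0 + 1 + 10 + 20 + 20 = 51.
By inclusion–exclusion the count is 286 − 308 + 51 = 29.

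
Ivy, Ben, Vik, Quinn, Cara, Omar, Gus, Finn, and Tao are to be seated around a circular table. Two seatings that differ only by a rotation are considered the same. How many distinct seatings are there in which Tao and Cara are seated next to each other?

Treat {Tao, Cara} as one unit (2 internal orders) and seat the resulting 8 units around the table: (7)! circular arrangements.
So 2 × (7)! = 2 × 5040 = 10080.

10080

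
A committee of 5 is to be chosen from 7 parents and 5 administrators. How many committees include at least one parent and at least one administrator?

770

Total 5-person selections from all 12: C(12,5) = 792.
Subtract selections that omit an entire group: no parents → C(5,5) = 1; no administrators → C(7,5) = 21.
Both groups omitted at once is impossible, so 792 − 22 = 770.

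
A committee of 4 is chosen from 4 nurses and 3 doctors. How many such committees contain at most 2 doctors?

Split by how many doctors are chosen (0 through 2).
Sum: C(3,0)·C(4,4) + C(3,1)·C(4,3) + C(3,2)·C(4,2) = 1 + 12 + 18 = 31.

31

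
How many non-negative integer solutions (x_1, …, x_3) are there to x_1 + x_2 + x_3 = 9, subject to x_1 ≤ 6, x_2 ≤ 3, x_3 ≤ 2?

By stars and bars, unrestricted non-negative solutions to x_1+…+x_3 = 9 number C(9+2,2) = 55.
Subtract solutions that violate a single cap (substitute x_i' = x_i − (cap_i+1)): x_1 ≥ 7 gives C(4,2) = 6; x_2 ≥ 4 gives C(7,2) = 21; x_3 ≥ 3 gives C(8,2) = 28. Together 55.
Add back pairs where two caps are both exceeded: 0 + 0 + 6 = 6.
By inclusion–exclusion the count is 55 − 55 + 6 = 6.

6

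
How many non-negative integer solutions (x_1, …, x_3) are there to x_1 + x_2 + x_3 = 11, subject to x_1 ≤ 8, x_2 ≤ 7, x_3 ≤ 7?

52

By stars and bars, unrestricted non-negative solutions to x_1+…+x_3 = 11 number C(11+2,2) = 78.
Subtract solutions that violate a single cap (substitute x_i' = x_i − (cap_i+1)): x_1 ≥ 9 gives C(4,2) = 6; x_2 ≥ 8 gives C(5,2) = 10; x_3 ≥ 8 gives C(5,2) = 10. Together 26.
No two caps can be exceeded simultaneously, so the pair terms are all 0.
By inclusion–exclusion the count is 78 − 26 + 0 = 52.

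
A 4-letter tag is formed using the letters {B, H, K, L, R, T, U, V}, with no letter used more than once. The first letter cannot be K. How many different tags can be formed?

1470

The first letter has 8−1 = 7 choices (anything except K).
The remaining 3 letters are filled from the other 7 symbols without repetition: 7 × 6 × 5 = 210.
Total: 7 × 210 = 1470.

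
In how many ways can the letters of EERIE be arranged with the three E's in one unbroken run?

Treat the 3 copies of E as a single block. The multiset to arrange is then {EEE, I, R}, 3 items in all.
All 3 items are distinct, so there are (3)! = 6 arrangements.

6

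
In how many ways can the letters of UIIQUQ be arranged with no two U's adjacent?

60

Total arrangements of UIIQUQ: 6!/(2!·2!·2!) = 90.
Arrangements with the U's together: treat UU as one letter, giving (5)!/(2!·2!) = 30.
Hence 90 − 30 = 60.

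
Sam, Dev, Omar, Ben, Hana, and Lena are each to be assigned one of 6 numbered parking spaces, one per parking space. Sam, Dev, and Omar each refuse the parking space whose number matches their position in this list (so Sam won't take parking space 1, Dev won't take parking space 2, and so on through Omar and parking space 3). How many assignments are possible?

Let Aᵢ (for i ∈ {1, 2, 3}) be the placements that put person i in their forbidden parking space. Any j of these fix j positions, leaving (6−j)! ways to fill the rest, and there are C(3,j) ways to pick which j.
By inclusion–exclusion, the number of valid placements is Σ_{j=0}^{3} (−1)^j C(3,j)·(6−j)!.
Computing: 720 − 360 + 72 − 6 = 426.

426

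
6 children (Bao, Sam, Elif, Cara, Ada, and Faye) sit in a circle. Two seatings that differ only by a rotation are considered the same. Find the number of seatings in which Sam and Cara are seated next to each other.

48

Glue Sam and Cara into a block (2 internal orders). Seating 5 units around a circle gives (4)! arrangements.
So 2 × (4)! = 2 × 24 = 48.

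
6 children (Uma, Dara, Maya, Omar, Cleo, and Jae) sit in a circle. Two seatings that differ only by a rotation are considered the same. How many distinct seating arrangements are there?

120

Seat Uma anywhere (absorbing the rotational symmetry), then permute the other 5: (5)! = 120.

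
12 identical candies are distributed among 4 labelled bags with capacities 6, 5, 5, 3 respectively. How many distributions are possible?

Ignoring the caps, the number of non-negative solutions to x_1+…+x_4 = 12 is C(15,3) = 455.
Subtract solutions that violate a single cap (substitute x_i' = x_i − (cap_i+1)): x_1 ≥ 7 gives C(8,3) = 56; x_2 ≥ 6 gives C(9,3) = 84; x_3 ≥ 6 gives C(9,3) = 84; x_4 ≥ 4 gives C(11,3) = 165. Together 389.
Add back pairs where two caps are both exceeded: 0 + 0 + 4 + 1 + 10 + 10 = 25.
By inclusion–exclusion the count is 455 − 389 + 25 = 91.

91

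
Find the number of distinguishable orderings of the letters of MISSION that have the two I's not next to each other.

900

Total arrangements of MISSION: 7!/(2!·2!) = 1260.
If the two I's are adjacent, glue them into one block, leaving 6 items to arrange: (6)!/(2!) = 360 ways.
Hence 1260 − 360 = 900.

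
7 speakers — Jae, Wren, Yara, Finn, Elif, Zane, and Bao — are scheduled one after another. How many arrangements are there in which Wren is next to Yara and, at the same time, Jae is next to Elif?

480

Treat {Wren,Yara} as one block (2 orders) and {Jae,Elif} as another (2 orders).
That leaves 5 units to arrange: 2 × 2 × 5! = 4 × 120 = 480.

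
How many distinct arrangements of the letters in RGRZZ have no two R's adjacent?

18

There are 5!/(2!·2!) = 30 arrangements of RGRZZ in total.
If the two R's are adjacent, glue them into one block, leaving 4 items to arrange: (4)!/(2!) = 12 ways.
Subtracting, 30 − 12 = 18 arrangements keep the R's apart.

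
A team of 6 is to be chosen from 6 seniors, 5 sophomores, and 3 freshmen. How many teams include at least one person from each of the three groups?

2430

Unrestricted: C(14,6) = 3003 ways to pick any 6 of the 14.
Subtract selections that omit an entire group: no seniors → C(8,6) = 28; no sophomores → C(9,6) = 84; no freshmen → C(11,6) = 462.
Add back selections omitting two groups (i.e. drawn from a single group): C(6,6) + C(5,6) + C(3,6) = 1.
By inclusion–exclusion: 3003 − 574 + 1 = 2430.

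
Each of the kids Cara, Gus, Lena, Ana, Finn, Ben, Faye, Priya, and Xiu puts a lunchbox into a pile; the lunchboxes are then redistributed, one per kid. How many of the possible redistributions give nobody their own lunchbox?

This is the derangement count D_9: permutations of 9 items with no fixed point.
By inclusion–exclusion this is Σ_{j=0}^{9} (−1)^j C(9,j)·(9−j)!.
Computing: 362880 − 362880 + 181440 − 60480 + 15120 − 3024 + 504 − 72 + 9 − 1 = 133496.

133496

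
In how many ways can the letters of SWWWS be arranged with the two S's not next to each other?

6

Total arrangements of SWWWS: 5!/(3!·2!) = 10.
Arrangements with the S's together: treat SS as one letter, giving (4)!/(3!) = 4.
Subtracting, 10 − 4 = 6 arrangements keep the S's apart.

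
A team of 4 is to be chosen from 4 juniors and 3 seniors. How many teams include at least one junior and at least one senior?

With no constraint there are C(7,4) = 35 possible selections.
Selections missing a whole group: no juniors → C(3,4) = 0; no seniors → C(4,4) = 1.
Both groups omitted at once is impossible, so 35 − 1 = 34.

34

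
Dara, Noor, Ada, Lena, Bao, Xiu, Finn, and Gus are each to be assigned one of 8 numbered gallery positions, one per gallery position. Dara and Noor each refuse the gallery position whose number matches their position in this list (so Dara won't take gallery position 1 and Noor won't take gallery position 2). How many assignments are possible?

30960

Let Aᵢ (for i ∈ {1, 2}) be the placements that put person i in their forbidden gallery position. Any j of these fix j positions, leaving (8−j)! ways to fill the rest, and there are C(2,j) ways to pick which j.
By inclusion–exclusion, the number of valid placements is Σ_{j=0}^{2} (−1)^j C(2,j)·(8−j)!.
Computing: 40320 − 10080 + 720 = 30960.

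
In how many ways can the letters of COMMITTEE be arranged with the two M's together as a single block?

10080

Treat the 2 copies of M as a single block. The multiset to arrange is then {MM, C, E, E, I, O, T, T}, 8 items in all.
That gives (8)!/(2!·2!) = 10080 arrangements.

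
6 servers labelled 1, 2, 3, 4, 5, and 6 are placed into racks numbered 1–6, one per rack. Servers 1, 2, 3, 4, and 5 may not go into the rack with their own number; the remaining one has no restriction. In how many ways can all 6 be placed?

Let Aᵢ (for 1 ≤ i ≤ 5) be the placements that put server i in its forbidden rack. Any j of these fix j positions, leaving (6−j)! ways to fill the rest, and there are C(5,j) ways to pick which j.
By inclusion–exclusion, the number of valid placements is Σ_{j=0}^{5} (−1)^j C(5,j)·(6−j)!.
Computing: 720 − 600 + 240 − 60 + 10 − 1 = 309.

309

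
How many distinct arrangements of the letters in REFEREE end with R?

30

Fix R in the last position and arrange the remaining 6 letters.
Those 6 letters have E appearing 4 times, giving (6)!/(4!) = 30.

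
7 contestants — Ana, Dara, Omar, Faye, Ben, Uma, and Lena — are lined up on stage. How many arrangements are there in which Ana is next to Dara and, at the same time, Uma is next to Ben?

Treat {Ana,Dara} as one block (2 orders) and {Uma,Ben} as another (2 orders).
That leaves 5 units to arrange: 2 × 2 × 5! = 4 × 120 = 480.

480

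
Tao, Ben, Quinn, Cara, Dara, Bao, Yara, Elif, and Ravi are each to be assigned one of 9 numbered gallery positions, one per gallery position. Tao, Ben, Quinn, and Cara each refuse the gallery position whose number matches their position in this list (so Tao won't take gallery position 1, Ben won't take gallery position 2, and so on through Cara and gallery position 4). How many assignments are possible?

229080

Let Aᵢ (for 1 ≤ i ≤ 4) be the placements that put person i in their forbidden gallery position. Any j of these fix j positions, leaving (9−j)! ways to fill the rest, and there are C(4,j) ways to pick which j.
By inclusion–exclusion, the number of valid placements is Σ_{j=0}^{4} (−1)^j C(4,j)·(9−j)!.
Computing: 362880 − 161280 + 30240 − 2880 + 120 = 229080.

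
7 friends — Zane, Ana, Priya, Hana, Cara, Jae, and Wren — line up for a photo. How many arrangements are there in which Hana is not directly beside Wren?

3600

Of the 7! = 5040 arrangements, those with Hana and Wren adjacent number 2 × 6! = 1440 (treat the pair as a block with 2 internal orders).
Complementary counting: 5040 − 1440 = 3600.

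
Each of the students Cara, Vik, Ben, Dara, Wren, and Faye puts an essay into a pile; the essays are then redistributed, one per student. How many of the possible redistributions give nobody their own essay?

This is the derangement count D_6: permutations of 6 items with no fixed point.
By inclusion–exclusion this is Σ_{j=0}^{6} (−1)^j C(6,j)·(6−j)!.
Computing: 720 − 720 + 360 − 120 + 30 − 6 + 1 = 265.

265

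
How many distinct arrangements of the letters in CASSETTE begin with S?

Fix S in the first position and arrange the remaining 7 letters.
Those 7 letters have E appearing twice and T appearing twice, giving (7)!/(2!·2!) = 1260.

1260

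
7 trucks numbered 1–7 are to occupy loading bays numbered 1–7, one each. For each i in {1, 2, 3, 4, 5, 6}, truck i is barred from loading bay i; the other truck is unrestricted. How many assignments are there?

Let Aᵢ (for 1 ≤ i ≤ 6) be the placements that put truck i in its forbidden loading bay. Any j of these fix j positions, leaving (7−j)! ways to fill the rest, and there are C(6,j) ways to pick which j.
By inclusion–exclusion, the number of valid placements is Σ_{j=0}^{6} (−1)^j C(6,j)·(7−j)!.
Computing: 5040 − 4320 + 1800 − 480 + 90 − 12 + 1 = 2119.

2119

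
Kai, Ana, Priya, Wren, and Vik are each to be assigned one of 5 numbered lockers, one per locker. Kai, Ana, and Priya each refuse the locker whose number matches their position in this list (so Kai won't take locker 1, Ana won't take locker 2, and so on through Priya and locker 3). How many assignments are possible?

Let Aᵢ (for i ∈ {1, 2, 3}) be the placements that put person i in their forbidden locker. Any j of these fix j positions, leaving (5−j)! ways to fill the rest, and there are C(3,j) ways to pick which j.
By inclusion–exclusion, the number of valid placements is Σ_{j=0}^{3} (−1)^j C(3,j)·(5−j)!.
Computing: 120 − 72 + 18 − 2 = 64.

64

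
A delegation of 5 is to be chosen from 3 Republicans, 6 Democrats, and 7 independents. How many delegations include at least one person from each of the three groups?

2730

With no constraint there are C(16,5) = 4368 possible selections.
Selections missing a whole group: no Republicans → C(13,5) = 1287; no Democrats → C(10,5) = 252; no independents → C(9,5) = 126.
Add back selections omitting two groups (i.e. drawn from a single group): C(3,5) + C(6,5) + C(7,5) = 27.
By inclusion–exclusion: 4368 − 1665 + 27 = 2730.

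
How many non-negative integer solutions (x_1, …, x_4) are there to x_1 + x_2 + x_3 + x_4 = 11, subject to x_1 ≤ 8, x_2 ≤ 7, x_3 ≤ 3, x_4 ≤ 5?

Ignoring the caps, the number of non-negative solutions to x_1+…+x_4 = 11 is C(14,3) = 364.
Subtract solutions that violate a single cap (substitute x_i' = x_i − (cap_i+1)): x_1 ≥ 9 gives C(5,3) = 10; x_2 ≥ 8 gives C(6,3) = 20; x_3 ≥ 4 gives C(10,3) = 120; x_4 ≥ 6 gives C(8,3) = 56. Together 206.
Add back pairs where two caps are both exceeded: 0 + 0 + 0 + 0 + 0 + 4 = 4.
By inclusion–exclusion the count is 364 − 206 + 4 = 162.

162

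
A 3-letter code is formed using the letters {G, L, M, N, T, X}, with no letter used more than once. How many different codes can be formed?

Choose and order 3 of the 6 symbols: the first letter has 6 options, the next 5, then 4.
That product is 6 × 5 × 4 = 120.

120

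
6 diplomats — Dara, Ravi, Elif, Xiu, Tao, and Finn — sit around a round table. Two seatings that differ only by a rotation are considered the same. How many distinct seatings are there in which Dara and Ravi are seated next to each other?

48

Treat {Dara, Ravi} as one unit (2 internal orders) and seat the resulting 5 units around the table: (4)! circular arrangements.
So 2 × (4)! = 2 × 24 = 48.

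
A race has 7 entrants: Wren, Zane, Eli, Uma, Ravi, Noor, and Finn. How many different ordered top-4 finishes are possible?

There are 7 choices for 1st place, 6 for 2nd, and so on down to 4 for position 4.
That gives 7 × 6 × 5 × 4 = 840.

840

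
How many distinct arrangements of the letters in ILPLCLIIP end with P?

With the last slot taken by P, it remains to arrange the other 8 letters (ILLCLIIP).
Those 8 letters have I appearing 3 times and L appearing 3 times, giving (8)!/(3!·3!) = 1120.

1120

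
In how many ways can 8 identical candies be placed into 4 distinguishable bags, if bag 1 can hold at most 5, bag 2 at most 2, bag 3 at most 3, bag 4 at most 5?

58

By stars and bars, unrestricted non-negative solutions to x_1+…+x_4 = 8 number C(8+3,3) = 165.
Subtract solutions that violate a single cap (substitute x_i' = x_i − (cap_i+1)): x_1 ≥ 6 gives C(5,3) = 10; x_2 ≥ 3 gives C(8,3) = 56; x_3 ≥ 4 gives C(7,3) = 35; x_4 ≥ 6 gives C(5,3) = 10. Together 111.
Add back pairs where two caps are both exceeded: 0 + 0 + 0 + 4 + 0 + 0 = 4.
By inclusion–exclusion the count is 165 − 111 + 4 = 58.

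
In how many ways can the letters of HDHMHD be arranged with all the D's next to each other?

Treat the 2 copies of D as a single block. The multiset to arrange is then {DD, H, H, H, M}, 5 items in all.
That gives (5)!/(3!) = 20 arrangements.

20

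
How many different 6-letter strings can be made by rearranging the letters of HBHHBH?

15

The 6 letters of HBHHBH have repeats: B appearing twice and H appearing 4 times.
The number of distinct arrangements is 6!/(4!·2!) = 720/48 = 15.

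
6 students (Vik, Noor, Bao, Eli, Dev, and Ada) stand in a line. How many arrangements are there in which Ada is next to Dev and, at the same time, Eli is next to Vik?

Treat {Ada,Dev} as one block (2 orders) and {Eli,Vik} as another (2 orders).
That leaves 4 units to arrange: 2 × 2 × 4! = 4 × 24 = 96.

96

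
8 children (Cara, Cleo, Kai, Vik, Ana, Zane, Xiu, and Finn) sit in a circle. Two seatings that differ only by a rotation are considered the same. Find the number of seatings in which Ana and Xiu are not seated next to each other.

3600

All circular seatings of 8 people number (7)! = 5040.
Those with Ana next to Xiu: fuse the pair into one unit and seat 7 units around a circle — 2·(6)! = 1440.
Subtracting, 5040 − 1440 = 3600.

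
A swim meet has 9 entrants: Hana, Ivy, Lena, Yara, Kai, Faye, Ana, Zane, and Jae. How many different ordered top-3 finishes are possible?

504

There are 9 choices for 1st place, 8 for 2nd, and 7 for 3rd.
That gives 9 × 8 × 7 = 504.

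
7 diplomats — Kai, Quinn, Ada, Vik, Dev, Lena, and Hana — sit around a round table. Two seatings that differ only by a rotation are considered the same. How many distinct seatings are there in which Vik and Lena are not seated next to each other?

480

Without the restriction there are (6)! = 720 seatings.
Seatings with Vik beside Lena: treat them as a block with 2 internal orders, giving 2 × (5)! = 240.
Subtracting, 720 − 240 = 480.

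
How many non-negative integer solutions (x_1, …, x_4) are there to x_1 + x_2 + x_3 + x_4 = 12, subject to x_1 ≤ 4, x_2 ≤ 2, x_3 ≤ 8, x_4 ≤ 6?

Without the upper bounds there are C(15,3) = 455 ways to split 12 among 4 variables.
Subtract solutions that violate a single cap (substitute x_i' = x_i − (cap_i+1)): x_1 ≥ 5 gives C(10,3) = 120; x_2 ≥ 3 gives C(12,3) = 220; x_3 ≥ 9 gives C(6,3) = 20; x_4 ≥ 7 gives C(8,3) = 56. Together 416.
Add back pairs where two caps are both exceeded: 35 + 0 + 1 + 1 + 10 + 0 = 47.
By inclusion–exclusion the count is 455 − 416 + 47 = 86.

86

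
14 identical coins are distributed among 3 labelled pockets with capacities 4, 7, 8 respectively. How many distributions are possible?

20

Without the upper bounds there are C(16,2) = 120 ways to split 14 among 3 pockets.
Subtract solutions that violate a single cap (substitute x_i' = x_i − (cap_i+1)): x_1 ≥ 5 gives C(11,2) = 55; x_2 ≥ 8 gives C(8,2) = 28; x_3 ≥ 9 gives C(7,2) = 21. Together 104.
Add back pairs where two caps are both exceeded: 3 + 1 + 0 = 4.
By inclusion–exclusion the count is 120 − 104 + 4 = 20.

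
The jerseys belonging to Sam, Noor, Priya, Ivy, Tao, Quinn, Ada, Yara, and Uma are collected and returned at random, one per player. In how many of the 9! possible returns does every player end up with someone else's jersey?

This is the derangement count D_9: permutations of 9 items with no fixed point.
By inclusion–exclusion this is Σ_{j=0}^{9} (−1)^j C(9,j)·(9−j)!.
Computing: 362880 − 362880 + 181440 − 60480 + 15120 − 3024 + 504 − 72 + 9 − 1 = 133496.

133496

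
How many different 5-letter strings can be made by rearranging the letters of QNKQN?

30

The 5 letters of QNKQN have repeats: N appearing twice and Q appearing twice.
The number of distinct arrangements is 5!/(2!·2!) = 120/4 = 30.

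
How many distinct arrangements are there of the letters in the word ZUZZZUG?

ZUZZZUG has 7 letters with U appearing twice and Z appearing 4 times.
The number of distinct arrangements is 7!/(4!·2!) = 5040/48 = 105.

105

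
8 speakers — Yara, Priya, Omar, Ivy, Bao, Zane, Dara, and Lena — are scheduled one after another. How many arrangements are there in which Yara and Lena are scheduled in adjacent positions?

10080

Place the 6 others and the Yara-Lena pair as 7 objects in a line; the pair has 2 internal arrangements.
So the count is 2·(7)! = 10080.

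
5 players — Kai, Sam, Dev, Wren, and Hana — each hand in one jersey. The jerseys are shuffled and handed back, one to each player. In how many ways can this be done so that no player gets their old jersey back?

44

Let Aᵢ be the assignments in which player i gets their old jersey. We want the size of the complement of A₁∪…∪A_5.
By inclusion–exclusion this is Σ_{j=0}^{5} (−1)^j C(5,j)·(5−j)!.
Computing: 120 − 120 + 60 − 20 + 5 − 1 = 44.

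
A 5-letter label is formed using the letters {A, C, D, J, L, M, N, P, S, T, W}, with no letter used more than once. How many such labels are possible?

Choose and order 5 of the 11 symbols: the first letter has 11 options, the next 10, and so on down to 7.
That product is 11 × 10 × 9 × 8 × 7 = 55440.

55440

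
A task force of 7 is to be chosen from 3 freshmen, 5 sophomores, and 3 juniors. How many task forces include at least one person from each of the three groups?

314

Total 7-person selections from all 11: C(11,7) = 330.
Subtract selections that omit an entire group: no freshmen → C(8,7) = 8; no sophomores → C(6,7) = 0; no juniors → C(8,7) = 8.
Add back selections omitting two groups (i.e. drawn from a single group): C(3,7) + C(5,7) + C(3,7) = 0.
By inclusion–exclusion: 330 − 16 + 0 = 314.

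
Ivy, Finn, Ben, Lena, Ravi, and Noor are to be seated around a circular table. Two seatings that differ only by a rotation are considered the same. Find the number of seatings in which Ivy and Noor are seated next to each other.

Treat {Ivy, Noor} as one unit (2 internal orders) and seat the resulting 5 units around the table: (4)! circular arrangements.
So 2 × (4)! = 2 × 24 = 48.

48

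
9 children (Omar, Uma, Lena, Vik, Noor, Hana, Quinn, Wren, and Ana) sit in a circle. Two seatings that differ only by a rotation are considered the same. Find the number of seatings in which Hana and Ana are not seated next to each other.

30240

All circular seatings of 9 people number (8)! = 40320.
Those with Hana next to Ana: fuse the pair into one unit and seat 8 units around a circle — 2·(7)! = 10080.
Subtracting, 40320 − 10080 = 30240.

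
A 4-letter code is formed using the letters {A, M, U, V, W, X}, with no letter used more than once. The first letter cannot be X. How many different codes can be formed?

The first letter has 6−1 = 5 choices (anything except X).
The remaining 3 letters are filled from the other 5 symbols without repetition: 5 × 4 × 3 = 60.
Total: 5 × 60 = 300.

300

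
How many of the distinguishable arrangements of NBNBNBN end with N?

Fix N in the last position and arrange the remaining 6 letters.
Those 6 letters have B appearing 3 times and N appearing 3 times, giving (6)!/(3!·3!) = 20.

20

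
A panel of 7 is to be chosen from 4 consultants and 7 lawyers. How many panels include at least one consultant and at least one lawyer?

Total 7-person selections from all 11: C(11,7) = 330.
Selections missing a whole group: no consultants → C(7,7) = 1; no lawyers → C(4,7) = 0.
Both groups omitted at once is impossible, so 330 − 1 = 329.

329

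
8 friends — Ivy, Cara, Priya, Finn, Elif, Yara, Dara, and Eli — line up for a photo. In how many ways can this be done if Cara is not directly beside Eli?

30240

There are 8! = 40320 arrangements in all. If Cara and Eli are adjacent, merging them into one block gives 2·(7)! = 10080 arrangements.
Complementary counting: 40320 − 10080 = 30240.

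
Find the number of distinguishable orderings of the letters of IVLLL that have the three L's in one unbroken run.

Treat the 3 copies of L as a single block. The multiset to arrange is then {LLL, I, V}, 3 items in all.
All 3 items are distinct, so there are (3)! = 6 arrangements.

6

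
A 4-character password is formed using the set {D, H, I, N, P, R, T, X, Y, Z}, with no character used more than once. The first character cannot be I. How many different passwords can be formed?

4536

The first character has 10−1 = 9 choices (anything except I).
The remaining 3 characters are filled from the other 9 symbols without repetition: 9 × 8 × 7 = 504.
Total: 9 × 504 = 4536.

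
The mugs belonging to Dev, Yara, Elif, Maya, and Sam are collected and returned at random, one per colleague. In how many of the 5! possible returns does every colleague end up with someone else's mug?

Count assignments avoiding every fixed point. For any j of the 5 colleagues fixed to their own mug, the other 5−j can be arranged in (5−j)! ways.
By inclusion–exclusion this is Σ_{j=0}^{5} (−1)^j C(5,j)·(5−j)!.
Computing: 120 − 120 + 60 − 20 + 5 − 1 = 44.

44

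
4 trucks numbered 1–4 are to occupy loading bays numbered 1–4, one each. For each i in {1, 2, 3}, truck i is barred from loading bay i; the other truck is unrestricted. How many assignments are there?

11

Let Aᵢ (for i ∈ {1, 2, 3}) be the placements that put truck i in its forbidden loading bay. Any j of these fix j positions, leaving (4−j)! ways to fill the rest, and there are C(3,j) ways to pick which j.
By inclusion–exclusion, the number of valid placements is Σ_{j=0}^{3} (−1)^j C(3,j)·(4−j)!.
Computing: 24 − 18 + 6 − 1 = 11.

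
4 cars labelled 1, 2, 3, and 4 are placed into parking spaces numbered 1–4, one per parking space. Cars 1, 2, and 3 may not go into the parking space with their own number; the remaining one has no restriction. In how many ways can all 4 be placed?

Let Aᵢ (for i ∈ {1, 2, 3}) be the placements that put car i in its forbidden parking space. Any j of these fix j positions, leaving (4−j)! ways to fill the rest, and there are C(3,j) ways to pick which j.
By inclusion–exclusion, the number of valid placements is Σ_{j=0}^{3} (−1)^j C(3,j)·(4−j)!.
Computing: 24 − 18 + 6 − 1 = 11.

11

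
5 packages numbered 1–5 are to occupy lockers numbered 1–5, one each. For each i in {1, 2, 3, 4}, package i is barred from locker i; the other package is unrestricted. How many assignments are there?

53

Let Aᵢ (for 1 ≤ i ≤ 4) be the placements that put package i in its forbidden locker. Any j of these fix j positions, leaving (5−j)! ways to fill the rest, and there are C(4,j) ways to pick which j.
By inclusion–exclusion, the number of valid placements is Σ_{j=0}^{4} (−1)^j C(4,j)·(5−j)!.
Computing: 120 − 96 + 36 − 8 + 1 = 53.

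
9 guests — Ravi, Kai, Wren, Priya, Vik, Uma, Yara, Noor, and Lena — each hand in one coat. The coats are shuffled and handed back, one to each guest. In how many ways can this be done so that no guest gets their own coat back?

Let Aᵢ be the assignments in which guest i gets their own coat. We want the size of the complement of A₁∪…∪A_9.
By inclusion–exclusion this is Σ_{j=0}^{9} (−1)^j C(9,j)·(9−j)!.
Computing: 362880 − 362880 + 181440 − 60480 + 15120 − 3024 + 504 − 72 + 9 − 1 = 133496.

133496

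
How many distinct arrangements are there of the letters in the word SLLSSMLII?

5040

SLLSSMLII has 9 letters with I appearing twice, L appearing 3 times, and S appearing 3 times.
So there are 9! / (3!·3!·2!) = 5040 distinguishable arrangements.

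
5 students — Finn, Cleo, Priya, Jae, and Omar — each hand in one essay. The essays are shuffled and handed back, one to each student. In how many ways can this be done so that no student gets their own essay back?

44

This is the derangement count D_5: permutations of 5 items with no fixed point.
By inclusion–exclusion this is Σ_{j=0}^{5} (−1)^j C(5,j)·(5−j)!.
Computing: 120 − 120 + 60 − 20 + 5 − 1 = 44.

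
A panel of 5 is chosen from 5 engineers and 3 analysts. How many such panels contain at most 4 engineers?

55

Split by how many engineers are chosen (0 through 4).
Sum: C(5,0)·C(3,5) + C(5,1)·C(3,4) + C(5,2)·C(3,3) + C(5,3)·C(3,2) + C(5,4)·C(3,1) = 0 + 0 + 10 + 30 + 15 = 55.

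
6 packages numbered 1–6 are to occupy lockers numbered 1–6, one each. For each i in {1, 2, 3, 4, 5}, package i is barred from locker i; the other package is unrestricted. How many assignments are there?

309

Let Aᵢ (for 1 ≤ i ≤ 5) be the placements that put package i in its forbidden locker. Any j of these fix j positions, leaving (6−j)! ways to fill the rest, and there are C(5,j) ways to pick which j.
By inclusion–exclusion, the number of valid placements is Σ_{j=0}^{5} (−1)^j C(5,j)·(6−j)!.
Computing: 720 − 600 + 240 − 60 + 10 − 1 = 309.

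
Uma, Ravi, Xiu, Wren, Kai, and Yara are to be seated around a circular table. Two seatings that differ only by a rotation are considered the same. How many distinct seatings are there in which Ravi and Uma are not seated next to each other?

72

All circular seatings of 6 people number (5)! = 120.
Those with Ravi next to Uma: fuse the pair into one unit and seat 5 units around a circle — 2·(4)! = 48.
Subtracting, 120 − 48 = 72.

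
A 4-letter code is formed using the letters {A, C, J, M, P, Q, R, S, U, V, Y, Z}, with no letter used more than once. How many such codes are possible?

11880

With no repetition, fill the 4 letters in order: 12 choices, then 11, down to 9.
12 × 11 × 10 × 9 = 11880.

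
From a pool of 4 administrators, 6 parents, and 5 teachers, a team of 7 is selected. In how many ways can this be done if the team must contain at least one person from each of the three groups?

5949

With no constraint there are C(15,7) = 6435 possible selections.
Selections missing a whole group: no administrators → C(11,7) = 330; no parents → C(9,7) = 36; no teachers → C(10,7) = 120.
Add back selections omitting two groups (i.e. drawn from a single group): C(4,7) + C(6,7) + C(5,7) = 0.
By inclusion–exclusion: 6435 − 486 + 0 = 5949.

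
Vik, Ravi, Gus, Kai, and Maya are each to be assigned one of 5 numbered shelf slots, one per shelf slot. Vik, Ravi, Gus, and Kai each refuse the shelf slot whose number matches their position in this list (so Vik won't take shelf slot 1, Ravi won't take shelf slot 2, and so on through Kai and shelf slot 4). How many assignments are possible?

Let Aᵢ (for 1 ≤ i ≤ 4) be the placements that put person i in their forbidden shelf slot. Any j of these fix j positions, leaving (5−j)! ways to fill the rest, and there are C(4,j) ways to pick which j.
By inclusion–exclusion, the number of valid placements is Σ_{j=0}^{4} (−1)^j C(4,j)·(5−j)!.
Computing: 120 − 96 + 36 − 8 + 1 = 53.

53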